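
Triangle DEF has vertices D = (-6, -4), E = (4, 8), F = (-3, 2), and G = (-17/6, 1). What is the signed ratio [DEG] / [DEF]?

1/2

[DEF] = ½·((-6)·(8−2) + 4·(2−(-4)) + (-3)·(-4−8)) = ½·(-36 + 24 + 36) = 12.
[DEG] = ½·((-6)·(8−1) + 4·(1−(-4)) + (-17/6)·(-4−8)) = ½·(-42 + 20 + 34) = 6, so the ratio is 6/12 = 1/2.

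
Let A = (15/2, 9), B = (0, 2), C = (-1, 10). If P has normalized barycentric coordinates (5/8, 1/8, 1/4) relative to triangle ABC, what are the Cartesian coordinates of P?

(71/16, 67/8)

P = (5/8)·A + (1/8)·B + (1/4)·C.
x-coordinate: (5/8)·(15/2) + (1/8)·0 + (1/4)·(-1) = 71/16.
y-coordinate: (5/8)·9 + (1/8)·2 + (1/4)·10 = 67/8.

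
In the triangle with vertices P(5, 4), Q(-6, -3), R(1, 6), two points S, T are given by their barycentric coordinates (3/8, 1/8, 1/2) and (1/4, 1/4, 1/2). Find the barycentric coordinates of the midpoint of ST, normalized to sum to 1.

Since both coordinate triples sum to 1, the midpoint's barycentrics are the componentwise average.
(3/8+1/4)/2 = 5/16; similarly 3/16 and 1/2.

(5/16, 3/16, 1/2)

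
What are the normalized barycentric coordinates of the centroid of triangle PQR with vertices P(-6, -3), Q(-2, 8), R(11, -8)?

The centroid is the average of the vertices, so each weight is 1/3.

(1/3, 1/3, 1/3)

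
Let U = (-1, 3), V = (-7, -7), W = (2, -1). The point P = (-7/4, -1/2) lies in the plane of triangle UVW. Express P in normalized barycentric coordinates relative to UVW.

(1/2, 1/4, 1/4)

Signed area of the reference triangle: [UVW] = ½·((-1)·(-7−(-1)) + (-7)·(-1−3) + 2·(3−(-7))) = ½·(6 + 28 + 20) = 27.
[PVW] = ½·((-7/4)·(-7−(-1)) + (-7)·(-1−(-1/2)) + 2·(-1/2−(-7))) = ½·(21/2 + 7/2 + 13) = 27/2, so the U-coordinate is (27/2)/27 = 1/2.
[UPW] = ½·((-1)·(-1/2−(-1)) + (-7/4)·(-1−3) + 2·(3−(-1/2))) = ½·(-1/2 + 7 + 7) = 27/4, so the V-coordinate is 1/4.
[UVP] = ½·((-1)·(-7−(-1/2)) + (-7)·(-1/2−3) + (-7/4)·(3−(-7))) = ½·(13/2 + 49/2 − 35/2) = 27/4, so the W-coordinate is 1/4.
Check: 1/2 + 1/4 + 1/4 = 1.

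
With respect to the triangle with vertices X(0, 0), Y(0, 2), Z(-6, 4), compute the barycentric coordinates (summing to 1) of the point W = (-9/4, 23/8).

Signed area of the reference triangle: [XYZ] = ½·(0·(2−4) + 0·(4−0) + (-6)·(0−2)) = ½·(0 + 0 + 12) = 6.
[WYZ] = ½·((-9/4)·(2−4) + 0·(4−(23/8)) + (-6)·(23/8−2)) = ½·(9/2 + 0 − 21/4) = -3/8, so the X-coordinate is (-3/8)/6 = -1/16.
[XWZ] = ½·(0·(23/8−4) + (-9/4)·(4−0) + (-6)·(0−(23/8))) = ½·(0 − 9 + 69/4) = 33/8, so the Y-coordinate is 11/16.
[XYW] = ½·(0·(2−(23/8)) + 0·(23/8−0) + (-9/4)·(0−2)) = ½·(0 + 0 + 9/2) = 9/4, so the Z-coordinate is 3/8.

(-1/16, 11/16, 3/8)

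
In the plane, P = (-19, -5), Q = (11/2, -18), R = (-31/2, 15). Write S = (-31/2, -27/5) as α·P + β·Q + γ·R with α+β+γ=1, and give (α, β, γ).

(4/5, 2/15, 1/15)

Signed area of the reference triangle: [PQR] = ½·((-19)·(-18−15) + (11/2)·(15−(-5)) + (-31/2)·(-5−(-18))) = ½·(627 + 110 − 403/2) = 1071/4.
[SQR] = ½·((-31/2)·(-18−15) + (11/2)·(15−(-27/5)) + (-31/2)·(-27/5−(-18))) = ½·(1023/2 + 561/5 − 1953/10) = 1071/5, so the P-coordinate is (1071/5)/(1071/4) = 4/5.
[PSR] = ½·((-19)·(-27/5−15) + (-31/2)·(15−(-5)) + (-31/2)·(-5−(-27/5))) = ½·(1938/5 − 310 − 31/5) = 357/10, so the Q-coordinate is 2/15.
[PQS] = ½·((-19)·(-18−(-27/5)) + (11/2)·(-27/5−(-5)) + (-31/2)·(-5−(-18))) = ½·(1197/5 − 11/5 − 403/2) = 357/20, so the R-coordinate is 1/15.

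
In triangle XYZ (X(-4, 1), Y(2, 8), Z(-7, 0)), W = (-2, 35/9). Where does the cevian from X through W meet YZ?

Barycentric coordinates of W with respect to XYZ: (1/3, 4/9, 2/9).
On side YZ the X-coordinate is zero; dropping W's X-weight 1/3 and renormalizing the remaining 4/9 : 2/9 gives weights 2/3, 1/3 on Y, Z.
V = (2/3)·(2, 8) + (1/3)·(-7, 0) = (-1, 16/3).

(-1, 16/3)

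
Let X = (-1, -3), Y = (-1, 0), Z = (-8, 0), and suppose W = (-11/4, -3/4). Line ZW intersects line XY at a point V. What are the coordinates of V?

Barycentric coordinates of W with respect to XYZ: (1/4, 1/2, 1/4).
On side XY the Z-coordinate is zero; dropping W's Z-weight 1/4 and renormalizing the remaining 1/4 : 1/2 gives weights 1/3, 2/3 on X, Y.
V = (1/3)·(-1, -3) + (2/3)·(-1, 0) = (-1, -1).

(-1, -1)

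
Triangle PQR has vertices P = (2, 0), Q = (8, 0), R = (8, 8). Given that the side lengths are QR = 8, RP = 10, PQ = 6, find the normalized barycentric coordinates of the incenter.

The incenter has barycentric coordinates proportional to the opposite side lengths: (8 : 10 : 6).
Normalizing by 8+10+6 = 24 gives (1/3, 5/12, 1/4).

(1/3, 5/12, 1/4)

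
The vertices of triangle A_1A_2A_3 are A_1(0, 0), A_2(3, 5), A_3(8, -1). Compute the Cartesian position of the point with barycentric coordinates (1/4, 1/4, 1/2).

P = (1/4)·A_1 + (1/4)·A_2 + (1/2)·A_3.
x-coordinate: (1/4)·0 + (1/4)·3 + (1/2)·8 = 19/4.
y-coordinate: (1/4)·0 + (1/4)·5 + (1/2)·(-1) = 3/4.

(19/4, 3/4)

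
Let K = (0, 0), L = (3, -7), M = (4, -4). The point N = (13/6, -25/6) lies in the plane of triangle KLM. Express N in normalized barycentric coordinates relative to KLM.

(1/3, 1/2, 1/6)

Signed area of the reference triangle: [KLM] = ½·(0·(-7−(-4)) + 3·(-4−0) + 4·(0−(-7))) = ½·(0 − 12 + 28) = 8.
[NLM] = ½·((13/6)·(-7−(-4)) + 3·(-4−(-25/6)) + 4·(-25/6−(-7))) = ½·(-13/2 + 1/2 + 34/3) = 8/3, so the K-coordinate is (8/3)/8 = 1/3.
[KNM] = ½·(0·(-25/6−(-4)) + (13/6)·(-4−0) + 4·(0−(-25/6))) = ½·(0 − 26/3 + 50/3) = 4, so the L-coordinate is 1/2.
[KLN] = ½·(0·(-7−(-25/6)) + 3·(-25/6−0) + (13/6)·(0−(-7))) = ½·(0 − 25/2 + 91/6) = 4/3, so the M-coordinate is 1/6.
Check: 1/3 + 1/2 + 1/6 = 1.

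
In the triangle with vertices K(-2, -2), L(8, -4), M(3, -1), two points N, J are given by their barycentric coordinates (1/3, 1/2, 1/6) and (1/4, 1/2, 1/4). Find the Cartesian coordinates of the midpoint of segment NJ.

(97/24, -67/24)

Barycentric coordinates of the midpoint are the average: (7/24, 1/2, 5/24).
Converting: (7/24)·K + (1/2)·L + (5/24)·M = (97/24, -67/24).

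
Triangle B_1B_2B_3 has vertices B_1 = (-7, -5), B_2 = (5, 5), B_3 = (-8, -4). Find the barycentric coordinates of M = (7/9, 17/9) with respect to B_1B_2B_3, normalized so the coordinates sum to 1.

(1/9, 2/3, 2/9)

Signed area of the reference triangle: [B_1B_2B_3] = ½·((-7)·(5−(-4)) + 5·(-4−(-5)) + (-8)·(-5−5)) = ½·(-63 + 5 + 80) = 11.
[MB_2B_3] = ½·((7/9)·(5−(-4)) + 5·(-4−(17/9)) + (-8)·(17/9−5)) = ½·(7 − 265/9 + 224/9) = 11/9, so the B_1-coordinate is (11/9)/11 = 1/9.
[B_1MB_3] = ½·((-7)·(17/9−(-4)) + (7/9)·(-4−(-5)) + (-8)·(-5−(17/9))) = ½·(-371/9 + 7/9 + 496/9) = 22/3, so the B_2-coordinate is 2/3.
[B_1B_2M] = ½·((-7)·(5−(17/9)) + 5·(17/9−(-5)) + (7/9)·(-5−5)) = ½·(-196/9 + 310/9 − 70/9) = 22/9, so the B_3-coordinate is 2/9.
Check: 1/9 + 2/3 + 2/9 = 1.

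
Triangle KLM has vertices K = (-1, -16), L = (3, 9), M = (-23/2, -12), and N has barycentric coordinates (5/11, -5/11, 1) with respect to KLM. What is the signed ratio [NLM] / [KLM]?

The signed ratio [NLM]/[KLM] equals the barycentric coordinate of N at vertex K, which is 5/11.

5/11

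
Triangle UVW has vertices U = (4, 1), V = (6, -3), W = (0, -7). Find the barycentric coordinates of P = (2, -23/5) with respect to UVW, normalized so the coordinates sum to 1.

(1/5, 1/5, 3/5)

Signed area of the reference triangle: [UVW] = ½·(4·(-3−(-7)) + 6·(-7−1) + 0·(1−(-3))) = ½·(16 − 48 + 0) = -16.
[PVW] = ½·(2·(-3−(-7)) + 6·(-7−(-23/5)) + 0·(-23/5−(-3))) = ½·(8 − 72/5 + 0) = -16/5, so the U-coordinate is (-16/5)/(-16) = 1/5.
[UPW] = ½·(4·(-23/5−(-7)) + 2·(-7−1) + 0·(1−(-23/5))) = ½·(48/5 − 16 + 0) = -16/5, so the V-coordinate is 1/5.
[UVP] = ½·(4·(-3−(-23/5)) + 6·(-23/5−1) + 2·(1−(-3))) = ½·(32/5 − 168/5 + 8) = -48/5, so the W-coordinate is 3/5.
Check: 1/5 + 1/5 + 3/5 = 1.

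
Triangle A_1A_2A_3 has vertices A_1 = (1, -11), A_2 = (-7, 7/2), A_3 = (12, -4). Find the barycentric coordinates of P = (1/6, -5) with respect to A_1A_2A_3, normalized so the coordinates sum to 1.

(1/2, 1/3, 1/6)

Signed area of the reference triangle: [A_1A_2A_3] = ½·(1·(7/2−(-4)) + (-7)·(-4−(-11)) + 12·(-11−(7/2))) = ½·(15/2 − 49 − 174) = -431/4.
[PA_2A_3] = ½·((1/6)·(7/2−(-4)) + (-7)·(-4−(-5)) + 12·(-5−(7/2))) = ½·(5/4 − 7 − 102) = -431/8, so the A_1-coordinate is (-431/8)/(-431/4) = 1/2.
[A_1PA_3] = ½·(1·(-5−(-4)) + (1/6)·(-4−(-11)) + 12·(-11−(-5))) = ½·(-1 + 7/6 − 72) = -431/12, so the A_2-coordinate is 1/3.
[A_1A_2P] = ½·(1·(7/2−(-5)) + (-7)·(-5−(-11)) + (1/6)·(-11−(7/2))) = ½·(17/2 − 42 − 29/12) = -431/24, so the A_3-coordinate is 1/6.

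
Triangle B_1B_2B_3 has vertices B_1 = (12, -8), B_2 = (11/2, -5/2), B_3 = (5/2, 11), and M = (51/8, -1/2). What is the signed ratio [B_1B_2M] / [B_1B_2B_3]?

[B_1B_2B_3] = ½·(12·(-5/2−11) + (11/2)·(11−(-8)) + (5/2)·(-8−(-5/2))) = ½·(-162 + 209/2 − 55/4) = -285/8.
[B_1B_2M] = ½·(12·(-5/2−(-1/2)) + (11/2)·(-1/2−(-8)) + (51/8)·(-8−(-5/2))) = ½·(-24 + 165/4 − 561/16) = -285/32, so the ratio is (-285/32)/(-285/8) = 1/4.

1/4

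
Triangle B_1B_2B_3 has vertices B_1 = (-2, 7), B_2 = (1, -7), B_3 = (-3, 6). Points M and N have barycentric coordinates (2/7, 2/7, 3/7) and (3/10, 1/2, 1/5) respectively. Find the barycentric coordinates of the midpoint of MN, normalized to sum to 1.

Since both coordinate triples sum to 1, the midpoint's barycentrics are the componentwise average.
(2/7+3/10)/2 = 41/140; similarly 11/28 and 11/35.

(41/140, 11/28, 11/35)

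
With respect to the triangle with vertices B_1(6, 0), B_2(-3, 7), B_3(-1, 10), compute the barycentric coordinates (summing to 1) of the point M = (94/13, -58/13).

Signed area of the reference triangle: [B_1B_2B_3] = ½·(6·(7−10) + (-3)·(10−0) + (-1)·(0−7)) = ½·(-18 − 30 + 7) = -41/2.
[MB_2B_3] = ½·((94/13)·(7−10) + (-3)·(10−(-58/13)) + (-1)·(-58/13−7)) = ½·(-282/13 − 564/13 + 149/13) = -697/26, so the B_1-coordinate is (-697/26)/(-41/2) = 17/13.
[B_1MB_3] = ½·(6·(-58/13−10) + (94/13)·(10−0) + (-1)·(0−(-58/13))) = ½·(-1128/13 + 940/13 − 58/13) = -123/13, so the B_2-coordinate is 6/13.
[B_1B_2M] = ½·(6·(7−(-58/13)) + (-3)·(-58/13−0) + (94/13)·(0−7)) = ½·(894/13 + 174/13 − 658/13) = 205/13, so the B_3-coordinate is -10/13.
Check: 17/13 + 6/13 − 10/13 = 1.

(17/13, 6/13, -10/13)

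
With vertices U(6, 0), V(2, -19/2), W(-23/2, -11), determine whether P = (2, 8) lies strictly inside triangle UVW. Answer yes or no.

no

Barycentric coordinates of P: (315/163, -736/489, 280/489).
The three coordinates are positive, negative, positive; a point is interior exactly when all three are positive.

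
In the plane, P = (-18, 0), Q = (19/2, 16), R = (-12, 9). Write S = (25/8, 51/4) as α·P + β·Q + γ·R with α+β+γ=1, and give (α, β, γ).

(1/6, 3/4, 1/12)

Signed area of the reference triangle: [PQR] = ½·((-18)·(16−9) + (19/2)·(9−0) + (-12)·(0−16)) = ½·(-126 + 171/2 + 192) = 303/4.
[SQR] = ½·((25/8)·(16−9) + (19/2)·(9−(51/4)) + (-12)·(51/4−16)) = ½·(175/8 − 285/8 + 39) = 101/8, so the P-coordinate is (101/8)/(303/4) = 1/6.
[PSR] = ½·((-18)·(51/4−9) + (25/8)·(9−0) + (-12)·(0−(51/4))) = ½·(-135/2 + 225/8 + 153) = 909/16, so the Q-coordinate is 3/4.
[PQS] = ½·((-18)·(16−(51/4)) + (19/2)·(51/4−0) + (25/8)·(0−16)) = ½·(-117/2 + 969/8 − 50) = 101/16, so the R-coordinate is 1/12.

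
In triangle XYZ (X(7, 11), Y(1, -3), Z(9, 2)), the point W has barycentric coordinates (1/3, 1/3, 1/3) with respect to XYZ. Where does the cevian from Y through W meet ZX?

Line YW meets ZX where the Y-coordinate vanishes; zeroing W's Y-weight and renormalizing leaves Z, X-weights 1/3 : 1/3 → (1/2, 1/2).
So V = (1/2)·Z + (1/2)·X = (8, 13/2).

(8, 13/2)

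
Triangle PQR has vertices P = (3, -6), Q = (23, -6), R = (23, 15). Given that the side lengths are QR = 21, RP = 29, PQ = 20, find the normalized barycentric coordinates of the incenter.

(3/10, 29/70, 2/7)

The incenter has barycentric coordinates proportional to the opposite side lengths: (21 : 29 : 20).
Normalizing by 21+29+20 = 70 gives (3/10, 29/70, 2/7).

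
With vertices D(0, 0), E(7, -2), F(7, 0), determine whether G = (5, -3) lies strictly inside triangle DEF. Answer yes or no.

Barycentric coordinates of G: (2/7, 3/2, -11/14).
The three coordinates are positive, positive, negative; a point is interior exactly when all three are positive.

no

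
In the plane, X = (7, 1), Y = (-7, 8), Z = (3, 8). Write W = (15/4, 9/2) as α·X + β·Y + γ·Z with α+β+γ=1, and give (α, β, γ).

(1/2, 1/8, 3/8)

Signed area of the reference triangle: [XYZ] = ½·(7·(8−8) + (-7)·(8−1) + 3·(1−8)) = ½·(0 − 49 − 21) = -35.
[WYZ] = ½·((15/4)·(8−8) + (-7)·(8−(9/2)) + 3·(9/2−8)) = ½·(0 − 49/2 − 21/2) = -35/2, so the X-coordinate is (-35/2)/(-35) = 1/2.
[XWZ] = ½·(7·(9/2−8) + (15/4)·(8−1) + 3·(1−(9/2))) = ½·(-49/2 + 105/4 − 21/2) = -35/8, so the Y-coordinate is 1/8.
[XYW] = ½·(7·(8−(9/2)) + (-7)·(9/2−1) + (15/4)·(1−8)) = ½·(49/2 − 49/2 − 105/4) = -105/8, so the Z-coordinate is 3/8.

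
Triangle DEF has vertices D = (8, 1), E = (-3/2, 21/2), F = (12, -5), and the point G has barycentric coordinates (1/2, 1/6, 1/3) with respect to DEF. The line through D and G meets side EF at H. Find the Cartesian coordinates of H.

Line DG meets EF where the D-coordinate vanishes; zeroing G's D-weight and renormalizing leaves E, F-weights 1/6 : 1/3 → (1/3, 2/3).
So H = (1/3)·E + (2/3)·F = (15/2, 1/6).

(15/2, 1/6)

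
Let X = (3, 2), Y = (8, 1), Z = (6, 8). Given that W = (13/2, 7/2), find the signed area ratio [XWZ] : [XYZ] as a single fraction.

1/2

[XYZ] = ½·(3·(1−8) + 8·(8−2) + 6·(2−1)) = ½·(-21 + 48 + 6) = 33/2.
[XWZ] = ½·(3·(7/2−8) + (13/2)·(8−2) + 6·(2−(7/2))) = ½·(-27/2 + 39 − 9) = 33/4, so the ratio is (33/4)/(33/2) = 1/2.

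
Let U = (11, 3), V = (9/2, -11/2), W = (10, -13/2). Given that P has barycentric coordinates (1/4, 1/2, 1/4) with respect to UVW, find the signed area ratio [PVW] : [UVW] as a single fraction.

The signed ratio [PVW]/[UVW] equals the barycentric coordinate of P at vertex U, which is 1/4.

1/4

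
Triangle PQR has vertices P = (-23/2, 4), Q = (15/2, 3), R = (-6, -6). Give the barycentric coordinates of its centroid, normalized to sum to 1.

(1/3, 1/3, 1/3)

The centroid is the average of the vertices, so each weight is 1/3.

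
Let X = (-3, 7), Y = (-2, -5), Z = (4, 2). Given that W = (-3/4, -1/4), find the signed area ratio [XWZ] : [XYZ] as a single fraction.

[XYZ] = ½·((-3)·(-5−2) + (-2)·(2−7) + 4·(7−(-5))) = ½·(21 + 10 + 48) = 79/2.
[XWZ] = ½·((-3)·(-1/4−2) + (-3/4)·(2−7) + 4·(7−(-1/4))) = ½·(27/4 + 15/4 + 29) = 79/4, so the ratio is (79/4)/(79/2) = 1/2.

1/2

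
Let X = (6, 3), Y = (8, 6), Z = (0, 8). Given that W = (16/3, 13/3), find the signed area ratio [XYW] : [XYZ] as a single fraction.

1/6

[XYZ] = ½·(6·(6−8) + 8·(8−3) + 0·(3−6)) = ½·(-12 + 40 + 0) = 14.
[XYW] = ½·(6·(6−(13/3)) + 8·(13/3−3) + (16/3)·(3−6)) = ½·(10 + 32/3 − 16) = 7/3, so the ratio is (7/3)/14 = 1/6.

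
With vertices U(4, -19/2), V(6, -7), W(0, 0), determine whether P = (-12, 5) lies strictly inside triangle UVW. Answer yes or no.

no

Barycentric coordinates of P: (54/29, -94/29, 69/29).
The three coordinates are positive, negative, positive; a point is interior exactly when all three are positive.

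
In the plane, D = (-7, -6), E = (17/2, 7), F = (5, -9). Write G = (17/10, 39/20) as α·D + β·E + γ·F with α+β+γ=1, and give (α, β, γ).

(9/20, 3/5, -1/20)

Signed area of the reference triangle: [DEF] = ½·((-7)·(7−(-9)) + (17/2)·(-9−(-6)) + 5·(-6−7)) = ½·(-112 − 51/2 − 65) = -405/4.
[GEF] = ½·((17/10)·(7−(-9)) + (17/2)·(-9−(39/20)) + 5·(39/20−7)) = ½·(136/5 − 3723/40 − 101/4) = -729/16, so the D-coordinate is (-729/16)/(-405/4) = 9/20.
[DGF] = ½·((-7)·(39/20−(-9)) + (17/10)·(-9−(-6)) + 5·(-6−(39/20))) = ½·(-1533/20 − 51/10 − 159/4) = -243/4, so the E-coordinate is 3/5.
[DEG] = ½·((-7)·(7−(39/20)) + (17/2)·(39/20−(-6)) + (17/10)·(-6−7)) = ½·(-707/20 + 2703/40 − 221/10) = 81/16, so the F-coordinate is -1/20.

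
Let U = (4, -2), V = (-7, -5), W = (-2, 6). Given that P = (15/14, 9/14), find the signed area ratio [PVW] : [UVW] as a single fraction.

4/7

[UVW] = ½·(4·(-5−6) + (-7)·(6−(-2)) + (-2)·(-2−(-5))) = ½·(-44 − 56 − 6) = -53.
[PVW] = ½·((15/14)·(-5−6) + (-7)·(6−(9/14)) + (-2)·(9/14−(-5))) = ½·(-165/14 − 75/2 − 79/7) = -212/7, so the ratio is (-212/7)/(-53) = 4/7.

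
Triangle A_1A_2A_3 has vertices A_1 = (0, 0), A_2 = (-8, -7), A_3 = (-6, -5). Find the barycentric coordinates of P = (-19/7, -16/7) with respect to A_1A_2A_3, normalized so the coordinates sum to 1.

Signed area of the reference triangle: [A_1A_2A_3] = ½·(0·(-7−(-5)) + (-8)·(-5−0) + (-6)·(0−(-7))) = ½·(0 + 40 − 42) = -1.
[PA_2A_3] = ½·((-19/7)·(-7−(-5)) + (-8)·(-5−(-16/7)) + (-6)·(-16/7−(-7))) = ½·(38/7 + 152/7 − 198/7) = -4/7, so the A_1-coordinate is (-4/7)/(-1) = 4/7.
[A_1PA_3] = ½·(0·(-16/7−(-5)) + (-19/7)·(-5−0) + (-6)·(0−(-16/7))) = ½·(0 + 95/7 − 96/7) = -1/14, so the A_2-coordinate is 1/14.
[A_1A_2P] = ½·(0·(-7−(-16/7)) + (-8)·(-16/7−0) + (-19/7)·(0−(-7))) = ½·(0 + 128/7 − 19) = -5/14, so the A_3-coordinate is 5/14.

(4/7, 1/14, 5/14)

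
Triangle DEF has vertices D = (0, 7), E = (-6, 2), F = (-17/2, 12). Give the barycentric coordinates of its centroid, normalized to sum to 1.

The centroid is the average of the vertices, so each weight is 1/3.

(1/3, 1/3, 1/3)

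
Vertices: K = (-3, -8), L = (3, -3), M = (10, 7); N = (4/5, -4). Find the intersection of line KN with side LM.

(13/2, 2)

Barycentric coordinates of N with respect to KLM: (3/5, 1/5, 1/5).
On side LM the K-coordinate is zero; dropping N's K-weight 3/5 and renormalizing the remaining 1/5 : 1/5 gives weights 1/2, 1/2 on L, M.
J = (1/2)·(3, -3) + (1/2)·(10, 7) = (13/2, 2).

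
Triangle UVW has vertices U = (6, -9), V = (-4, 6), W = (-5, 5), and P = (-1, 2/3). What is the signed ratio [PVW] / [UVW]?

1/3

[UVW] = ½·(6·(6−5) + (-4)·(5−(-9)) + (-5)·(-9−6)) = ½·(6 − 56 + 75) = 25/2.
[PVW] = ½·((-1)·(6−5) + (-4)·(5−(2/3)) + (-5)·(2/3−6)) = ½·(-1 − 52/3 + 80/3) = 25/6, so the ratio is (25/6)/(25/2) = 1/3.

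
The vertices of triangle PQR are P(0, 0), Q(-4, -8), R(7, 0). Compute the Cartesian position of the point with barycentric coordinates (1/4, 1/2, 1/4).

(-1/4, -4)

S = (1/4)·P + (1/2)·Q + (1/4)·R.
x-coordinate: (1/4)·0 + (1/2)·(-4) + (1/4)·7 = -1/4.
y-coordinate: (1/4)·0 + (1/2)·(-8) + (1/4)·0 = -4.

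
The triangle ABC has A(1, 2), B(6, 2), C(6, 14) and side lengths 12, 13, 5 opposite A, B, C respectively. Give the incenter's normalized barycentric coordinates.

(2/5, 13/30, 1/6)

The incenter has barycentric coordinates proportional to the opposite side lengths: (12 : 13 : 5).
Normalizing by 12+13+5 = 30 gives (2/5, 13/30, 1/6).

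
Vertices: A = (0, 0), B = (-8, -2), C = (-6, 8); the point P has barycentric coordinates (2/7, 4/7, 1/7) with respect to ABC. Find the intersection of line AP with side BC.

Line AP meets BC where the A-coordinate vanishes; zeroing P's A-weight and renormalizing leaves B, C-weights 4/7 : 1/7 → (4/5, 1/5).
So Q = (4/5)·B + (1/5)·C = (-38/5, 0).

(-38/5, 0)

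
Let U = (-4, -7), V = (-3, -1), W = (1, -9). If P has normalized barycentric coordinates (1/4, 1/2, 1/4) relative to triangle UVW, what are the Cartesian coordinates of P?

(-9/4, -9/2)

P = (1/4)·U + (1/2)·V + (1/4)·W.
x-coordinate: (1/4)·(-4) + (1/2)·(-3) + (1/4)·1 = -9/4.
y-coordinate: (1/4)·(-7) + (1/2)·(-1) + (1/4)·(-9) = -9/2.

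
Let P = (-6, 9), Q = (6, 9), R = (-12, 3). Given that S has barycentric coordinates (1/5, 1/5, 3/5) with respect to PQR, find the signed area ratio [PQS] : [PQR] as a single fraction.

The signed ratio [PQS]/[PQR] equals the barycentric coordinate of S at vertex R, which is 3/5.

3/5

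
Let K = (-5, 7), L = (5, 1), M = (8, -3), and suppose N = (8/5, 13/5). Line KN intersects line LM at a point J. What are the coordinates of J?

Barycentric coordinates of N with respect to KLM: (2/5, 2/5, 1/5).
On side LM the K-coordinate is zero; dropping N's K-weight 2/5 and renormalizing the remaining 2/5 : 1/5 gives weights 2/3, 1/3 on L, M.
J = (2/3)·(5, 1) + (1/3)·(8, -3) = (6, -1/3).

(6, -1/3)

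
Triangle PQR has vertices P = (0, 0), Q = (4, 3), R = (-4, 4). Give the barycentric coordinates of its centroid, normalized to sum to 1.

(1/3, 1/3, 1/3)

The centroid is the average of the vertices, so each weight is 1/3.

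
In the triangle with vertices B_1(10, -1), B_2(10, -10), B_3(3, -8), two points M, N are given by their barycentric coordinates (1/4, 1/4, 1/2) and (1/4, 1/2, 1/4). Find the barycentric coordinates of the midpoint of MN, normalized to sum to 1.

Since both coordinate triples sum to 1, the midpoint's barycentrics are the componentwise average.
(1/4+1/4)/2 = 1/4; similarly 3/8 and 3/8.

(1/4, 3/8, 3/8)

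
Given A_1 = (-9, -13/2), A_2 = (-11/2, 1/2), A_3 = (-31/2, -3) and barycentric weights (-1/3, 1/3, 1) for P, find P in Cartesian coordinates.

(-43/3, -2/3)

P = (-1/3)·A_1 + (1/3)·A_2 + 1·A_3.
x-coordinate: (-1/3)·(-9) + (1/3)·(-11/2) + 1·(-31/2) = -43/3.
y-coordinate: (-1/3)·(-13/2) + (1/3)·(1/2) + 1·(-3) = -2/3.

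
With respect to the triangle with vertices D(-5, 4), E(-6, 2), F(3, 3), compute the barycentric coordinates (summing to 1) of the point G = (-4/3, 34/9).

(2/3, -1/9, 4/9)

Signed area of the reference triangle: [DEF] = ½·((-5)·(2−3) + (-6)·(3−4) + 3·(4−2)) = ½·(5 + 6 + 6) = 17/2.
[GEF] = ½·((-4/3)·(2−3) + (-6)·(3−(34/9)) + 3·(34/9−2)) = ½·(4/3 + 14/3 + 16/3) = 17/3, so the D-coordinate is (17/3)/(17/2) = 2/3.
[DGF] = ½·((-5)·(34/9−3) + (-4/3)·(3−4) + 3·(4−(34/9))) = ½·(-35/9 + 4/3 + 2/3) = -17/18, so the E-coordinate is -1/9.
[DEG] = ½·((-5)·(2−(34/9)) + (-6)·(34/9−4) + (-4/3)·(4−2)) = ½·(80/9 + 4/3 − 8/3) = 34/9, so the F-coordinate is 4/9.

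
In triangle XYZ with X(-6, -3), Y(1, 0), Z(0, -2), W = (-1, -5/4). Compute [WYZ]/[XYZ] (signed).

1/4

[XYZ] = ½·((-6)·(0−(-2)) + 1·(-2−(-3)) + 0·(-3−0)) = ½·(-12 + 1 + 0) = -11/2.
[WYZ] = ½·((-1)·(0−(-2)) + 1·(-2−(-5/4)) + 0·(-5/4−0)) = ½·(-2 − 3/4 + 0) = -11/8, so the ratio is (-11/8)/(-11/2) = 1/4.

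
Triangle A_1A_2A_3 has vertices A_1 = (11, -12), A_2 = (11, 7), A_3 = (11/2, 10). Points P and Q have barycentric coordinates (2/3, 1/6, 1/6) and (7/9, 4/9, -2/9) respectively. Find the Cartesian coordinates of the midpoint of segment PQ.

Barycentric coordinates of the midpoint are the average: (13/18, 11/36, -1/36).
Converting: (13/18)·A_1 + (11/36)·A_2 + (-1/36)·A_3 = (803/72, -245/36).

(803/72, -245/36)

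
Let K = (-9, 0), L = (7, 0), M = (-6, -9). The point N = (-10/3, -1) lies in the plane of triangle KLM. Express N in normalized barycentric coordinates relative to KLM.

Signed area of the reference triangle: [KLM] = ½·((-9)·(0−(-9)) + 7·(-9−0) + (-6)·(0−0)) = ½·(-81 − 63 + 0) = -72.
[NLM] = ½·((-10/3)·(0−(-9)) + 7·(-9−(-1)) + (-6)·(-1−0)) = ½·(-30 − 56 + 6) = -40, so the K-coordinate is (-40)/(-72) = 5/9.
[KNM] = ½·((-9)·(-1−(-9)) + (-10/3)·(-9−0) + (-6)·(0−(-1))) = ½·(-72 + 30 − 6) = -24, so the L-coordinate is 1/3.
[KLN] = ½·((-9)·(0−(-1)) + 7·(-1−0) + (-10/3)·(0−0)) = ½·(-9 − 7 + 0) = -8, so the M-coordinate is 1/9.
Check: 5/9 + 1/3 + 1/9 = 1.

(5/9, 1/3, 1/9)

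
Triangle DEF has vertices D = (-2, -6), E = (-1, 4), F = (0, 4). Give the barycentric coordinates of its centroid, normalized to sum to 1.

The centroid is the average of the vertices, so each weight is 1/3.

(1/3, 1/3, 1/3)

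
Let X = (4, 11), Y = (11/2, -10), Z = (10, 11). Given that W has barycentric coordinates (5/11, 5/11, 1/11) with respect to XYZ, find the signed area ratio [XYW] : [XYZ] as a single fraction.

The signed ratio [XYW]/[XYZ] equals the barycentric coordinate of W at vertex Z, which is 1/11.

1/11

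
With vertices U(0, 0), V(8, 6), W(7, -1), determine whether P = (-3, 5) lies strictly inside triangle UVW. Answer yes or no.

Barycentric coordinates of P: (38/25, 16/25, -29/25).
The three coordinates are positive, positive, negative; a point is interior exactly when all three are positive.

no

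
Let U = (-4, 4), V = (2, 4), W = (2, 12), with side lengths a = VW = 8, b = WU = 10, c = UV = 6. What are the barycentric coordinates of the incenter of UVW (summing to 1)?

(1/3, 5/12, 1/4)

The incenter has barycentric coordinates proportional to the opposite side lengths: (8 : 10 : 6).
Normalizing by 8+10+6 = 24 gives (1/3, 5/12, 1/4).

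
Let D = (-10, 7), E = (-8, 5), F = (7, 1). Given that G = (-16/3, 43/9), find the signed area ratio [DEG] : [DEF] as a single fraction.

[DEF] = ½·((-10)·(5−1) + (-8)·(1−7) + 7·(7−5)) = ½·(-40 + 48 + 14) = 11.
[DEG] = ½·((-10)·(5−(43/9)) + (-8)·(43/9−7) + (-16/3)·(7−5)) = ½·(-20/9 + 160/9 − 32/3) = 22/9, so the ratio is (22/9)/11 = 2/9.

2/9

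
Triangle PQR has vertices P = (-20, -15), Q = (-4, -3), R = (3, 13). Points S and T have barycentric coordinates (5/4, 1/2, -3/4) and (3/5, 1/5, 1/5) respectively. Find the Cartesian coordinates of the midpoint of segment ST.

(-829/40, -37/2)

Barycentric coordinates of the midpoint are the average: (37/40, 7/20, -11/40).
Converting: (37/40)·P + (7/20)·Q + (-11/40)·R = (-829/40, -37/2).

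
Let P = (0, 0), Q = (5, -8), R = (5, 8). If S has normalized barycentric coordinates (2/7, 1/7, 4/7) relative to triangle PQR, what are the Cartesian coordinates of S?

(25/7, 24/7)

S = (2/7)·P + (1/7)·Q + (4/7)·R.
x-coordinate: (2/7)·0 + (1/7)·5 + (4/7)·5 = 25/7.
y-coordinate: (2/7)·0 + (1/7)·(-8) + (4/7)·8 = 24/7.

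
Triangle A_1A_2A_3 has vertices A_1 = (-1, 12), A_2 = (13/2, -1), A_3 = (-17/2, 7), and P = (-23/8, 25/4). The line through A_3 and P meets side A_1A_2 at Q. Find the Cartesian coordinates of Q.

Barycentric coordinates of P with respect to A_1A_2A_3: (1/4, 1/4, 1/2).
On side A_1A_2 the A_3-coordinate is zero; dropping P's A_3-weight 1/2 and renormalizing the remaining 1/4 : 1/4 gives weights 1/2, 1/2 on A_1, A_2.
Q = (1/2)·(-1, 12) + (1/2)·(13/2, -1) = (11/4, 11/2).

(11/4, 11/2)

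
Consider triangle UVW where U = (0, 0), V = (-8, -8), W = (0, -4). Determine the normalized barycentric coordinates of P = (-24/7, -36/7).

(1/7, 3/7, 3/7)

Signed area of the reference triangle: [UVW] = ½·(0·(-8−(-4)) + (-8)·(-4−0) + 0·(0−(-8))) = ½·(0 + 32 + 0) = 16.
[PVW] = ½·((-24/7)·(-8−(-4)) + (-8)·(-4−(-36/7)) + 0·(-36/7−(-8))) = ½·(96/7 − 64/7 + 0) = 16/7, so the U-coordinate is (16/7)/16 = 1/7.
[UPW] = ½·(0·(-36/7−(-4)) + (-24/7)·(-4−0) + 0·(0−(-36/7))) = ½·(0 + 96/7 + 0) = 48/7, so the V-coordinate is 3/7.
[UVP] = ½·(0·(-8−(-36/7)) + (-8)·(-36/7−0) + (-24/7)·(0−(-8))) = ½·(0 + 288/7 − 192/7) = 48/7, so the W-coordinate is 3/7.
Check: 1/7 + 3/7 + 3/7 = 1.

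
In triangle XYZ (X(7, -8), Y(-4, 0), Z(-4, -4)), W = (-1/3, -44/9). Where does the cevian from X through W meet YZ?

Barycentric coordinates of W with respect to XYZ: (1/3, 1/9, 5/9).
On side YZ the X-coordinate is zero; dropping W's X-weight 1/3 and renormalizing the remaining 1/9 : 5/9 gives weights 1/6, 5/6 on Y, Z.
V = (1/6)·(-4, 0) + (5/6)·(-4, -4) = (-4, -10/3).

(-4, -10/3)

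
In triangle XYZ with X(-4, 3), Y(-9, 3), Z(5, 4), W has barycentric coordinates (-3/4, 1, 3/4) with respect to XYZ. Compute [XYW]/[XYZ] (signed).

3/4

The signed ratio [XYW]/[XYZ] equals the barycentric coordinate of W at vertex Z, which is 3/4.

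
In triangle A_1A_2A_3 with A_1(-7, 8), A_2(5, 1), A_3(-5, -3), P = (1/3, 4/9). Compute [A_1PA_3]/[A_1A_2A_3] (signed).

[A_1A_2A_3] = ½·((-7)·(1−(-3)) + 5·(-3−8) + (-5)·(8−1)) = ½·(-28 − 55 − 35) = -59.
[A_1PA_3] = ½·((-7)·(4/9−(-3)) + (1/3)·(-3−8) + (-5)·(8−(4/9))) = ½·(-217/9 − 11/3 − 340/9) = -295/9, so the ratio is (-295/9)/(-59) = 5/9.

5/9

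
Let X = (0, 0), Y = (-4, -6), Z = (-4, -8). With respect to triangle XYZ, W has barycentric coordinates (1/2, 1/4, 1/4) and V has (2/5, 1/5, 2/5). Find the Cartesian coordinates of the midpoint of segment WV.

(-11/5, -79/20)

Barycentric coordinates of the midpoint are the average: (9/20, 9/40, 13/40).
Converting: (9/20)·X + (9/40)·Y + (13/40)·Z = (-11/5, -79/20).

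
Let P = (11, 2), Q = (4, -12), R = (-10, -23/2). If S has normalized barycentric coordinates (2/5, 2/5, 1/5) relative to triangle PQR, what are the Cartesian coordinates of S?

(4, -63/10)

S = (2/5)·P + (2/5)·Q + (1/5)·R.
x-coordinate: (2/5)·11 + (2/5)·4 + (1/5)·(-10) = 4.
y-coordinate: (2/5)·2 + (2/5)·(-12) + (1/5)·(-23/2) = -63/10.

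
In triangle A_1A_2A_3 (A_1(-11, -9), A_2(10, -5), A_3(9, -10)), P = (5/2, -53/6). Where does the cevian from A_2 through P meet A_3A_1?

(1, -48/5)

Barycentric coordinates of P with respect to A_1A_2A_3: (1/3, 1/6, 1/2).
On side A_3A_1 the A_2-coordinate is zero; dropping P's A_2-weight 1/6 and renormalizing the remaining 1/2 : 1/3 gives weights 3/5, 2/5 on A_3, A_1.
Q = (3/5)·(9, -10) + (2/5)·(-11, -9) = (1, -48/5).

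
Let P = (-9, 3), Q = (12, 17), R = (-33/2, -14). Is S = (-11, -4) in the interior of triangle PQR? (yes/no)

Barycentric coordinates of S: (229/504, 37/504, 17/36).
The three coordinates are positive, positive, positive; a point is interior exactly when all three are positive.

yes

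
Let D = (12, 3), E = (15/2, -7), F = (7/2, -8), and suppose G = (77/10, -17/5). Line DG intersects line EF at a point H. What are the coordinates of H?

Barycentric coordinates of G with respect to DEF: (2/5, 1/5, 2/5).
On side EF the D-coordinate is zero; dropping G's D-weight 2/5 and renormalizing the remaining 1/5 : 2/5 gives weights 1/3, 2/3 on E, F.
H = (1/3)·(15/2, -7) + (2/3)·(7/2, -8) = (29/6, -23/3).

(29/6, -23/3)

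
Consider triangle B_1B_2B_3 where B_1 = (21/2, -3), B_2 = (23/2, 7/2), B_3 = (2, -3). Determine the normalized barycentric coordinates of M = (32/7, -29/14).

Signed area of the reference triangle: [B_1B_2B_3] = ½·((21/2)·(7/2−(-3)) + (23/2)·(-3−(-3)) + 2·(-3−(7/2))) = ½·(273/4 + 0 − 13) = 221/8.
[MB_2B_3] = ½·((32/7)·(7/2−(-3)) + (23/2)·(-3−(-29/14)) + 2·(-29/14−(7/2))) = ½·(208/7 − 299/28 − 78/7) = 221/56, so the B_1-coordinate is (221/56)/(221/8) = 1/7.
[B_1MB_3] = ½·((21/2)·(-29/14−(-3)) + (32/7)·(-3−(-3)) + 2·(-3−(-29/14))) = ½·(39/4 + 0 − 13/7) = 221/56, so the B_2-coordinate is 1/7.
[B_1B_2M] = ½·((21/2)·(7/2−(-29/14)) + (23/2)·(-29/14−(-3)) + (32/7)·(-3−(7/2))) = ½·(117/2 + 299/28 − 208/7) = 1105/56, so the B_3-coordinate is 5/7.

(1/7, 1/7, 5/7)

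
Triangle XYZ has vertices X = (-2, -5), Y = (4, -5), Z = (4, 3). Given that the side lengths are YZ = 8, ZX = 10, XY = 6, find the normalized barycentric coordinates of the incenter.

(1/3, 5/12, 1/4)

The incenter has barycentric coordinates proportional to the opposite side lengths: (8 : 10 : 6).
Normalizing by 8+10+6 = 24 gives (1/3, 5/12, 1/4).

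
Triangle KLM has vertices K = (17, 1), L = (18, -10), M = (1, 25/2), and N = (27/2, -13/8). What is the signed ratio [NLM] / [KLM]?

1/4

[KLM] = ½·(17·(-10−(25/2)) + 18·(25/2−1) + 1·(1−(-10))) = ½·(-765/2 + 207 + 11) = -329/4.
[NLM] = ½·((27/2)·(-10−(25/2)) + 18·(25/2−(-13/8)) + 1·(-13/8−(-10))) = ½·(-1215/4 + 1017/4 + 67/8) = -329/16, so the ratio is (-329/16)/(-329/4) = 1/4.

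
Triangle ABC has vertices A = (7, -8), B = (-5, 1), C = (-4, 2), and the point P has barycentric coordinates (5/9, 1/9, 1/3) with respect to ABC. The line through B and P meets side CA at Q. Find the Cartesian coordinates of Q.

(23/8, -17/4)

Line BP meets CA where the B-coordinate vanishes; zeroing P's B-weight and renormalizing leaves C, A-weights 1/3 : 5/9 → (3/8, 5/8).
So Q = (3/8)·C + (5/8)·A = (23/8, -17/4).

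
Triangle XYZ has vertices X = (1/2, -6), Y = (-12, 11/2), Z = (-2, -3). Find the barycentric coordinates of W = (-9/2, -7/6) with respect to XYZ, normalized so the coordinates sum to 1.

(1/3, 1/3, 1/3)

Signed area of the reference triangle: [XYZ] = ½·((1/2)·(11/2−(-3)) + (-12)·(-3−(-6)) + (-2)·(-6−(11/2))) = ½·(17/4 − 36 + 23) = -35/8.
[WYZ] = ½·((-9/2)·(11/2−(-3)) + (-12)·(-3−(-7/6)) + (-2)·(-7/6−(11/2))) = ½·(-153/4 + 22 + 40/3) = -35/24, so the X-coordinate is (-35/24)/(-35/8) = 1/3.
[XWZ] = ½·((1/2)·(-7/6−(-3)) + (-9/2)·(-3−(-6)) + (-2)·(-6−(-7/6))) = ½·(11/12 − 27/2 + 29/3) = -35/24, so the Y-coordinate is 1/3.
[XYW] = ½·((1/2)·(11/2−(-7/6)) + (-12)·(-7/6−(-6)) + (-9/2)·(-6−(11/2))) = ½·(10/3 − 58 + 207/4) = -35/24, so the Z-coordinate is 1/3.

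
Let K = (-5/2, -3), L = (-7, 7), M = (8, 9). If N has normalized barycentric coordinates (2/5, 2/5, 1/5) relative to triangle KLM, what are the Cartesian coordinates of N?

N = (2/5)·K + (2/5)·L + (1/5)·M.
x-coordinate: (2/5)·(-5/2) + (2/5)·(-7) + (1/5)·8 = -11/5.
y-coordinate: (2/5)·(-3) + (2/5)·7 + (1/5)·9 = 17/5.

(-11/5, 17/5)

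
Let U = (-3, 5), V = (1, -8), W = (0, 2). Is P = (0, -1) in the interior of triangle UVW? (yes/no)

yes

Barycentric coordinates of P: (1/9, 1/3, 5/9).
The three coordinates are positive, positive, positive; a point is interior exactly when all three are positive.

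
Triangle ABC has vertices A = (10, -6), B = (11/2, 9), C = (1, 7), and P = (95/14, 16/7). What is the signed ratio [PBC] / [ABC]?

3/7

[ABC] = ½·(10·(9−7) + (11/2)·(7−(-6)) + 1·(-6−9)) = ½·(20 + 143/2 − 15) = 153/4.
[PBC] = ½·((95/14)·(9−7) + (11/2)·(7−(16/7)) + 1·(16/7−9)) = ½·(95/7 + 363/14 − 47/7) = 459/28, so the ratio is (459/28)/(153/4) = 3/7.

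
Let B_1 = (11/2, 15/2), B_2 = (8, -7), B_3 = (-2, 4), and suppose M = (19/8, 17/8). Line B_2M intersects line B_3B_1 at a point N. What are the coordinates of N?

Barycentric coordinates of M with respect to B_1B_2B_3: (1/4, 1/4, 1/2).
On side B_3B_1 the B_2-coordinate is zero; dropping M's B_2-weight 1/4 and renormalizing the remaining 1/2 : 1/4 gives weights 2/3, 1/3 on B_3, B_1.
N = (2/3)·(-2, 4) + (1/3)·(11/2, 15/2) = (1/2, 31/6).

(1/2, 31/6)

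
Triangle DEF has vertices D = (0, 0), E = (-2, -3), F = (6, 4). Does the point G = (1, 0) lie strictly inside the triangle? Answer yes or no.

Barycentric coordinates of G: (3/10, 2/5, 3/10).
The three coordinates are positive, positive, positive; a point is interior exactly when all three are positive.

yes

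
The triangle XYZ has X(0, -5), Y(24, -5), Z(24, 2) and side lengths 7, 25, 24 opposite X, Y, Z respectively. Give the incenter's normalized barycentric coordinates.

The incenter has barycentric coordinates proportional to the opposite side lengths: (7 : 25 : 24).
Normalizing by 7+25+24 = 56 gives (1/8, 25/56, 3/7).

(1/8, 25/56, 3/7)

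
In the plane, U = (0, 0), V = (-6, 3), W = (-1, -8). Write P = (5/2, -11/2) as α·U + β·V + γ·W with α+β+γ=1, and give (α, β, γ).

Signed area of the reference triangle: [UVW] = ½·(0·(3−(-8)) + (-6)·(-8−0) + (-1)·(0−3)) = ½·(0 + 48 + 3) = 51/2.
[PVW] = ½·((5/2)·(3−(-8)) + (-6)·(-8−(-11/2)) + (-1)·(-11/2−3)) = ½·(55/2 + 15 + 17/2) = 51/2, so the U-coordinate is (51/2)/(51/2) = 1.
[UPW] = ½·(0·(-11/2−(-8)) + (5/2)·(-8−0) + (-1)·(0−(-11/2))) = ½·(0 − 20 − 11/2) = -51/4, so the V-coordinate is -1/2.
[UVP] = ½·(0·(3−(-11/2)) + (-6)·(-11/2−0) + (5/2)·(0−3)) = ½·(0 + 33 − 15/2) = 51/4, so the W-coordinate is 1/2.

(1, -1/2, 1/2)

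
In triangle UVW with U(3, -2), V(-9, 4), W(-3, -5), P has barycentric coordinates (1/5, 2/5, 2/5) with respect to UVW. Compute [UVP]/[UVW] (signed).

The signed ratio [UVP]/[UVW] equals the barycentric coordinate of P at vertex W, which is 2/5.

2/5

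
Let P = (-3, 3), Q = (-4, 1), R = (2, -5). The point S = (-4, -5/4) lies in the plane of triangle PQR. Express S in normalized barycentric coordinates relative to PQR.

(-3/4, 13/8, 1/8)

Signed area of the reference triangle: [PQR] = ½·((-3)·(1−(-5)) + (-4)·(-5−3) + 2·(3−1)) = ½·(-18 + 32 + 4) = 9.
[SQR] = ½·((-4)·(1−(-5)) + (-4)·(-5−(-5/4)) + 2·(-5/4−1)) = ½·(-24 + 15 − 9/2) = -27/4, so the P-coordinate is (-27/4)/9 = -3/4.
[PSR] = ½·((-3)·(-5/4−(-5)) + (-4)·(-5−3) + 2·(3−(-5/4))) = ½·(-45/4 + 32 + 17/2) = 117/8, so the Q-coordinate is 13/8.
[PQS] = ½·((-3)·(1−(-5/4)) + (-4)·(-5/4−3) + (-4)·(3−1)) = ½·(-27/4 + 17 − 8) = 9/8, so the R-coordinate is 1/8.
Check: -3/4 + 13/8 + 1/8 = 1.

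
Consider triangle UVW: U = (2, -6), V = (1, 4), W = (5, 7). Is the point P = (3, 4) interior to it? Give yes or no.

Barycentric coordinates of P: (6/43, 17/43, 20/43).
The three coordinates are positive, positive, positive; a point is interior exactly when all three are positive.

yes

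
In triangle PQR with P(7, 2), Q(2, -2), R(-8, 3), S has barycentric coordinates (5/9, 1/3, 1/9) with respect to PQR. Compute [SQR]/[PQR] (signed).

5/9

The signed ratio [SQR]/[PQR] equals the barycentric coordinate of S at vertex P, which is 5/9.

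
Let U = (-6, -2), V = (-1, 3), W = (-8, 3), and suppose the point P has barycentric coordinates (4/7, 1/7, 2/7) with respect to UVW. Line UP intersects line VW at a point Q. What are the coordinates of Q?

(-17/3, 3)

Line UP meets VW where the U-coordinate vanishes; zeroing P's U-weight and renormalizing leaves V, W-weights 1/7 : 2/7 → (1/3, 2/3).
So Q = (1/3)·V + (2/3)·W = (-17/3, 3).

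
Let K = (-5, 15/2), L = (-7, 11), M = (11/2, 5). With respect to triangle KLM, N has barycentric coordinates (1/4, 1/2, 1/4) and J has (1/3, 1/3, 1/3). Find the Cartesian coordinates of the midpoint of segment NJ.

(-133/48, 395/48)

Barycentric coordinates of the midpoint are the average: (7/24, 5/12, 7/24).
Converting: (7/24)·K + (5/12)·L + (7/24)·M = (-133/48, 395/48).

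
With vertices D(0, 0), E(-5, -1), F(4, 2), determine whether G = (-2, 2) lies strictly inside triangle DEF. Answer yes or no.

Barycentric coordinates of G: (-3, 2, 2).
The three coordinates are negative, positive, positive; a point is interior exactly when all three are positive.

no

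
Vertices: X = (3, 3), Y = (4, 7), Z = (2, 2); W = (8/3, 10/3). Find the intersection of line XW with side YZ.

(18/7, 24/7)

Barycentric coordinates of W with respect to XYZ: (2/9, 2/9, 5/9).
On side YZ the X-coordinate is zero; dropping W's X-weight 2/9 and renormalizing the remaining 2/9 : 5/9 gives weights 2/7, 5/7 on Y, Z.
V = (2/7)·(4, 7) + (5/7)·(2, 2) = (18/7, 24/7).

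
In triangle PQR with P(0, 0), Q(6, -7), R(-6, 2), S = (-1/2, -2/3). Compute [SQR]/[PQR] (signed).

[PQR] = ½·(0·(-7−2) + 6·(2−0) + (-6)·(0−(-7))) = ½·(0 + 12 − 42) = -15.
[SQR] = ½·((-1/2)·(-7−2) + 6·(2−(-2/3)) + (-6)·(-2/3−(-7))) = ½·(9/2 + 16 − 38) = -35/4, so the ratio is (-35/4)/(-15) = 7/12.

7/12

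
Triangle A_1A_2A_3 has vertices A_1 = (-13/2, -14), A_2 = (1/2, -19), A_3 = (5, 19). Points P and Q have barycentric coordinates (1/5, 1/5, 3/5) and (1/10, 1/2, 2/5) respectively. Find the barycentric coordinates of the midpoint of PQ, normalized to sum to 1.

Since both coordinate triples sum to 1, the midpoint's barycentrics are the componentwise average.
(1/5+1/10)/2 = 3/20; similarly 7/20 and 1/2.

(3/20, 7/20, 1/2)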